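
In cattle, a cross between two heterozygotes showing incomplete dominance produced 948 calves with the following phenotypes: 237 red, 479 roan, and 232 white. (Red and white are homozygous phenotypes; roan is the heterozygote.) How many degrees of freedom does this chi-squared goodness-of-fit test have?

2

With incomplete dominance, a heterozygote × heterozygote cross gives a 1:2:1 phenotypic ratio.
A goodness-of-fit test with 3 phenotype classes has df = 3 − 1 = 2.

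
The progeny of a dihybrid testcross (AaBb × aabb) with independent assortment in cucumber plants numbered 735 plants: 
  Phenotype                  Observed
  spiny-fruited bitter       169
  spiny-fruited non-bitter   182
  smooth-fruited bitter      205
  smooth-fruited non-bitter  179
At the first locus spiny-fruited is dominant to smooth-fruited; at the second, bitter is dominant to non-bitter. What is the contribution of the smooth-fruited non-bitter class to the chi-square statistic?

0.123

A dihybrid testcross with independent assortment gives a 1:1:1:1 ratio.
Expected counts for N = 735 under a 1:1:1:1 ratio (total parts = 4):
  spiny-fruited bitter: 735 × 1/4 = 183.75
  spiny-fruited non-bitter: 735 × 1/4 = 183.75
  smooth-fruited bitter: 735 × 1/4 = 183.75
  smooth-fruited non-bitter: 735 × 1/4 = 183.75
Contribution of smooth-fruited non-bitter: (179 − 183.75)² / 183.75 = 0.1228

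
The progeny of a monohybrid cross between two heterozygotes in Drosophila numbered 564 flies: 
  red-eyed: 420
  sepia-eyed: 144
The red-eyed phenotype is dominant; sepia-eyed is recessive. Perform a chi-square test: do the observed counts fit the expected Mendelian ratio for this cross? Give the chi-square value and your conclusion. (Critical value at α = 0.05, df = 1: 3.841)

For a monohybrid cross between heterozygotes with complete dominance, the expected phenotypic ratio is 3:1.
Under the 3:1 hypothesis (Σ ratio = 4, N = 564):
  red-eyed: 564 × 3/4 = 423
  sepia-eyed: 564 × 1/4 = 141
χ² = Σ (O − E)² / E
  red-eyed: (420 − 423)² / 423 = 0.0213
  sepia-eyed: (144 − 141)² / 141 = 0.0638
χ² = 0.0213 + 0.0638 = 0.0851 ≈ 0.085
Degrees of freedom = 2 − 1 = 1; critical value at α = 0.05 is 3.841.
Since 0.085 < 3.841, we fail to reject the null hypothesis — the data are consistent with the 3:1 ratio.

0.085; consistent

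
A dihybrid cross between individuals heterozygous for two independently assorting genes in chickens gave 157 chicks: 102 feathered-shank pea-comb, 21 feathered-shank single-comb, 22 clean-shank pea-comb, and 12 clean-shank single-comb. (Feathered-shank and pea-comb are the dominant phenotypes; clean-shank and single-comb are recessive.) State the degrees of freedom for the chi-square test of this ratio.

3

A dihybrid F₂ with independent assortment and complete dominance at both loci gives a 9:3:3:1 phenotypic ratio.
A goodness-of-fit test with 4 phenotype classes has df = 4 − 1 = 3.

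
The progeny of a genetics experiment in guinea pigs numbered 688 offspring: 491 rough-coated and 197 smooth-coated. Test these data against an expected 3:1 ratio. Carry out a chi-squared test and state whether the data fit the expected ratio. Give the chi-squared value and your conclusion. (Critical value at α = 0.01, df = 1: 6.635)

The 3:1 ratio has 4 parts, so with N = 688 the expected counts are:
  rough-coated: 688 × 3/4 = 516
  smooth-coated: 688 × 1/4 = 172
χ² = Σ (O − E)² / E
  rough-coated: (491 − 516)² / 516 = 1.2112
  smooth-coated: (197 − 172)² / 172 = 3.6337
χ² = 1.2112 + 3.6337 = 4.8449 ≈ 4.845
Degrees of freedom = 2 − 1 = 1; critical value at α = 0.01 is 6.635.
Since 4.845 < 6.635, we fail to reject the null hypothesis — the data are consistent with the 3:1 ratio.

4.845; consistent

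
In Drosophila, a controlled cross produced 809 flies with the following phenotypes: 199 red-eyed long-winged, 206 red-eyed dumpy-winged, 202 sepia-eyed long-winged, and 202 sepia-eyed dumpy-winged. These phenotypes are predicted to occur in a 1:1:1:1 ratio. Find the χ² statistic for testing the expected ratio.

Expected counts for N = 809 under a 1:1:1:1 ratio (total parts = 4):
  red-eyed long-winged: 809 × 1/4 = 202.25
  red-eyed dumpy-winged: 809 × 1/4 = 202.25
  sepia-eyed long-winged: 809 × 1/4 = 202.25
  sepia-eyed dumpy-winged: 809 × 1/4 = 202.25
χ² = Σ (O − E)² / E
  red-eyed long-winged: (199 − 202.25)² / 202.25 = 0.0522
  red-eyed dumpy-winged: (206 − 202.25)² / 202.25 = 0.0695
  sepia-eyed long-winged: (202 − 202.25)² / 202.25 = 0.0003
  sepia-eyed dumpy-winged: (202 − 202.25)² / 202.25 = 0.0003
χ² = 0.0522 + 0.0695 + 0.0003 + 0.0003 = 0.1223 ≈ 0.122

0.122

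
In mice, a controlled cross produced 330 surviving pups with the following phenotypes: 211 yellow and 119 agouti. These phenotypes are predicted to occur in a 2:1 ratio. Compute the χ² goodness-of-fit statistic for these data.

1.105

Under the 2:1 hypothesis (Σ ratio = 3, N = 330):
  yellow: 330 × 2/3 = 220
  agouti: 330 × 1/3 = 110
χ² = Σ (O − E)² / E
  yellow: (211 − 220)² / 220 = 0.3682
  agouti: (119 − 110)² / 110 = 0.7364
χ² = 0.3682 + 0.7364 = 1.1046 ≈ 1.105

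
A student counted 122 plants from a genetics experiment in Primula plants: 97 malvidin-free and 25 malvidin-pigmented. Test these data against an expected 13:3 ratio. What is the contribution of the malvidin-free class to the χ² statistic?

0.046

Expected counts for N = 122 under a 13:3 ratio (total parts = 16):
  malvidin-free: 122 × 13/16 = 99.125
  malvidin-pigmented: 122 × 3/16 = 22.875
Contribution of malvidin-free: (97 − 99.125)² / 99.125 = 0.0456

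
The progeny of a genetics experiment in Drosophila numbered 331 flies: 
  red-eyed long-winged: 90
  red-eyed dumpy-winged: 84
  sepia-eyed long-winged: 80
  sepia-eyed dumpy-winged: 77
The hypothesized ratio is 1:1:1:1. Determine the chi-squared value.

Expected counts for N = 331 under a 1:1:1:1 ratio (total parts = 4):
  red-eyed long-winged: 331 × 1/4 = 82.75
  red-eyed dumpy-winged: 331 × 1/4 = 82.75
  sepia-eyed long-winged: 331 × 1/4 = 82.75
  sepia-eyed dumpy-winged: 331 × 1/4 = 82.75
χ² = Σ (O − E)² / E
  red-eyed long-winged: (90 − 82.75)² / 82.75 = 0.6352
  red-eyed dumpy-winged: (84 − 82.75)² / 82.75 = 0.0189
  sepia-eyed long-winged: (80 − 82.75)² / 82.75 = 0.0914
  sepia-eyed dumpy-winged: (77 − 82.75)² / 82.75 = 0.3995
χ² = 0.6352 + 0.0189 + 0.0914 + 0.3995 = 1.145

1.145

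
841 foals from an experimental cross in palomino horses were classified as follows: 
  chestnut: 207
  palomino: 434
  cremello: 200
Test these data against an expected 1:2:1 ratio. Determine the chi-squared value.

Under the 1:2:1 hypothesis (Σ ratio = 4, N = 841):
  chestnut: 841 × 1/4 = 210.25
  palomino: 841 × 2/4 = 420.5
  cremello: 841 × 1/4 = 210.25
χ² = Σ (O − E)² / E
  chestnut: (207 − 210.25)² / 210.25 = 0.0502
  palomino: (434 − 420.5)² / 420.5 = 0.4334
  cremello: (200 − 210.25)² / 210.25 = 0.4997
χ² = 0.0502 + 0.4334 + 0.4997 = 0.9833 ≈ 0.983

0.983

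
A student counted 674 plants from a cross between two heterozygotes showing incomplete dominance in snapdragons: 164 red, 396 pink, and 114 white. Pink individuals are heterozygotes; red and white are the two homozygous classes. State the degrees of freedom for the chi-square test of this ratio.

2

With incomplete dominance, a heterozygote × heterozygote cross gives a 1:2:1 phenotypic ratio.
A goodness-of-fit test with 3 phenotype classes has df = 3 − 1 = 2.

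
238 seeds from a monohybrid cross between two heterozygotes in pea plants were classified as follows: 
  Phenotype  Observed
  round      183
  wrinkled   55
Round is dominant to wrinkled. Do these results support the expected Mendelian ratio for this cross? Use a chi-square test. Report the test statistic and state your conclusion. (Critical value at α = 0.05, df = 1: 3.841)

For a monohybrid cross between heterozygotes with complete dominance, the expected phenotypic ratio is 3:1.
Under the 3:1 hypothesis (Σ ratio = 4, N = 238):
  round: 238 × 3/4 = 178.5
  wrinkled: 238 × 1/4 = 59.5
χ² = Σ (O − E)² / E
  round: (183 − 178.5)² / 178.5 = 0.1134
  wrinkled: (55 − 59.5)² / 59.5 = 0.3403
χ² = 0.1134 + 0.3403 = 0.4537 ≈ 0.454
Degrees of freedom = 2 − 1 = 1; critical value at α = 0.05 is 3.841.
Since 0.454 < 3.841, we fail to reject the null hypothesis — the data are consistent with the 3:1 ratio.

0.454; consistent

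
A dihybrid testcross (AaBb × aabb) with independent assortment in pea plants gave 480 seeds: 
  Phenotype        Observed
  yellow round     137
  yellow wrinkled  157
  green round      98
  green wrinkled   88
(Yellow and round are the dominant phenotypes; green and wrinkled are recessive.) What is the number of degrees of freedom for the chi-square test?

A dihybrid testcross with independent assortment gives a 1:1:1:1 ratio.
A goodness-of-fit test with 4 phenotype classes has df = 4 − 1 = 3.

3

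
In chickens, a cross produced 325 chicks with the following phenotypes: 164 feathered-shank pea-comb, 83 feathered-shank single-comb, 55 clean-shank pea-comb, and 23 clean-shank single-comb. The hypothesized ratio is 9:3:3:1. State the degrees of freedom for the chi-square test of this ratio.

3

A goodness-of-fit test with 4 phenotype classes has df = 4 − 1 = 3.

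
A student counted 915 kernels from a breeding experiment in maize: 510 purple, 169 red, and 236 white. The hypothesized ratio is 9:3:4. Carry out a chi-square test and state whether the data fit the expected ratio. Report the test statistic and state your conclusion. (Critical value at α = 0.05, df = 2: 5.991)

Under the 9:3:4 hypothesis (Σ ratio = 16, N = 915):
  purple: 915 × 9/16 = 514.6875
  red: 915 × 3/16 = 171.5625
  white: 915 × 4/16 = 228.75
χ² = Σ (O − E)² / E
  purple: (510 − 514.6875)² / 514.6875 = 0.0427
  red: (169 − 171.5625)² / 171.5625 = 0.0383
  white: (236 − 228.75)² / 228.75 = 0.2298
χ² = 0.0427 + 0.0383 + 0.2298 = 0.3108 ≈ 0.311
Degrees of freedom = 3 − 1 = 2; critical value at α = 0.05 is 5.991.
Since 0.311 < 5.991, we fail to reject the null hypothesis — the data are consistent with the 9:3:4 ratio.

0.311; consistent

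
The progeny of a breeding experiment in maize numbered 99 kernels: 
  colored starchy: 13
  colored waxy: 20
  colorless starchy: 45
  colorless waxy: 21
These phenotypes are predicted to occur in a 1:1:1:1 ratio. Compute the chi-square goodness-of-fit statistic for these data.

Under the 1:1:1:1 hypothesis (Σ ratio = 4, N = 99):
  colored starchy: 99 × 1/4 = 24.75
  colored waxy: 99 × 1/4 = 24.75
  colorless starchy: 99 × 1/4 = 24.75
  colorless waxy: 99 × 1/4 = 24.75
χ² = Σ (O − E)² / E
  colored starchy: (13 − 24.75)² / 24.75 = 5.5783
  colored waxy: (20 − 24.75)² / 24.75 = 0.9116
  colorless starchy: (45 − 24.75)² / 24.75 = 16.5682
  colorless waxy: (21 − 24.75)² / 24.75 = 0.5682
χ² = 5.5783 + 0.9116 + 16.5682 + 0.5682 = 23.6263 ≈ 23.626

23.626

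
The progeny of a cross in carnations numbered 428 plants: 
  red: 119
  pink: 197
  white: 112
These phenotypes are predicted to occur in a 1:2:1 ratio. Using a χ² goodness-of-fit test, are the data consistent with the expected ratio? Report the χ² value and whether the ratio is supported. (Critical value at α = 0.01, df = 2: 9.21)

2.930; consistent

Total ratio parts = 4. Expected numbers out of 428:
  red: 428 × 1/4 = 107
  pink: 428 × 2/4 = 214
  white: 428 × 1/4 = 107
χ² = Σ (O − E)² / E
  red: (119 − 107)² / 107 = 1.3458
  pink: (197 − 214)² / 214 = 1.3505
  white: (112 − 107)² / 107 = 0.2336
χ² = 1.3458 + 1.3505 + 0.2336 = 2.9299 ≈ 2.930
Degrees of freedom = 3 − 1 = 2; critical value at α = 0.01 is 9.21.
Since 2.930 < 9.21, we fail to reject the null hypothesis — the data are consistent with the 1:2:1 ratio.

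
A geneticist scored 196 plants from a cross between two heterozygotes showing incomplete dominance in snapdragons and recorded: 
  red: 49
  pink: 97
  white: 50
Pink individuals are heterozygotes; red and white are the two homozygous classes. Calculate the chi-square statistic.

With incomplete dominance, a heterozygote × heterozygote cross gives a 1:2:1 phenotypic ratio.
Under the 1:2:1 hypothesis (Σ ratio = 4, N = 196):
  red: 196 × 1/4 = 49
  pink: 196 × 2/4 = 98
  white: 196 × 1/4 = 49
χ² = Σ (O − E)² / E
  red: (49 − 49)² / 49 = 0.0000
  pink: (97 − 98)² / 98 = 0.0102
  white: (50 − 49)² / 49 = 0.0204
χ² = 0.0000 + 0.0102 + 0.0204 = 0.0306 ≈ 0.031

0.031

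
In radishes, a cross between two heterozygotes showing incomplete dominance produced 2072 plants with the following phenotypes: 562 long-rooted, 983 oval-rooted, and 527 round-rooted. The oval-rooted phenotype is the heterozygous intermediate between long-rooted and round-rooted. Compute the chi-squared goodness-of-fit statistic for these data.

6.605

With incomplete dominance, a heterozygote × heterozygote cross gives a 1:2:1 phenotypic ratio.
Under the 1:2:1 hypothesis (Σ ratio = 4, N = 2072):
  long-rooted: 2072 × 1/4 = 518
  oval-rooted: 2072 × 2/4 = 1036
  round-rooted: 2072 × 1/4 = 518
χ² = Σ (O − E)² / E
  long-rooted: (562 − 518)² / 518 = 3.7375
  oval-rooted: (983 − 1036)² / 1036 = 2.7114
  round-rooted: (527 − 518)² / 518 = 0.1564
χ² = 3.7375 + 2.7114 + 0.1564 = 6.6053 ≈ 6.605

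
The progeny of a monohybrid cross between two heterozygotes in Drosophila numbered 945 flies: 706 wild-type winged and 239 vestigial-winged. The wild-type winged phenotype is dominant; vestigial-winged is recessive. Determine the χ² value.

For a monohybrid cross between heterozygotes with complete dominance, the expected phenotypic ratio is 3:1.
Under the 3:1 hypothesis (Σ ratio = 4, N = 945):
  wild-type winged: 945 × 3/4 = 708.75
  vestigial-winged: 945 × 1/4 = 236.25
χ² = Σ (O − E)² / E
  wild-type winged: (706 − 708.75)² / 708.75 = 0.0107
  vestigial-winged: (239 − 236.25)² / 236.25 = 0.0320
χ² = 0.0107 + 0.0320 = 0.0427 ≈ 0.043

0.043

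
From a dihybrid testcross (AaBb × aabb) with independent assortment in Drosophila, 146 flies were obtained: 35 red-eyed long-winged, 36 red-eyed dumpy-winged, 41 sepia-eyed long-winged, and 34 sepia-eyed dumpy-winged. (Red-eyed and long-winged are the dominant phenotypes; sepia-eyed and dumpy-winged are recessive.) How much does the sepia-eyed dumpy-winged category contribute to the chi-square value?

0.171

A dihybrid testcross with independent assortment gives a 1:1:1:1 ratio.
Under the 1:1:1:1 hypothesis (Σ ratio = 4, N = 146):
  red-eyed long-winged: 146 × 1/4 = 36.5
  red-eyed dumpy-winged: 146 × 1/4 = 36.5
  sepia-eyed long-winged: 146 × 1/4 = 36.5
  sepia-eyed dumpy-winged: 146 × 1/4 = 36.5
Contribution of sepia-eyed dumpy-winged: (34 − 36.5)² / 36.5 = 0.1712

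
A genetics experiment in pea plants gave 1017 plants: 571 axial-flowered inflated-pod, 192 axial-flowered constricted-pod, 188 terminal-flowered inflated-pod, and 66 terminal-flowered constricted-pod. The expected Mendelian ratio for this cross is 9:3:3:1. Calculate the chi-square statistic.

0.142

Expected counts for N = 1017 under a 9:3:3:1 ratio (total parts = 16):
  axial-flowered inflated-pod: 1017 × 9/16 = 572.0625
  axial-flowered constricted-pod: 1017 × 3/16 = 190.6875
  terminal-flowered inflated-pod: 1017 × 3/16 = 190.6875
  terminal-flowered constricted-pod: 1017 × 1/16 = 63.5625
χ² = Σ (O − E)² / E
  axial-flowered inflated-pod: (571 − 572.0625)² / 572.0625 = 0.0020
  axial-flowered constricted-pod: (192 − 190.6875)² / 190.6875 = 0.0090
  terminal-flowered inflated-pod: (188 − 190.6875)² / 190.6875 = 0.0379
  terminal-flowered constricted-pod: (66 − 63.5625)² / 63.5625 = 0.0935
χ² = 0.0020 + 0.0090 + 0.0379 + 0.0935 = 0.1424 ≈ 0.142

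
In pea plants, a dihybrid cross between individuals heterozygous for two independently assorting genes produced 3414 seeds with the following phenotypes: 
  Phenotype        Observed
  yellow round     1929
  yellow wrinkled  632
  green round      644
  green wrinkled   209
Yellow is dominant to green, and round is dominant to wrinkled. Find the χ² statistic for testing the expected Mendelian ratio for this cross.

A dihybrid F₂ with independent assortment and complete dominance at both loci gives a 9:3:3:1 phenotypic ratio.
Under the 9:3:3:1 hypothesis (Σ ratio = 16, N = 3414):
  yellow round: 3414 × 9/16 = 1920.375
  yellow wrinkled: 3414 × 3/16 = 640.125
  green round: 3414 × 3/16 = 640.125
  green wrinkled: 3414 × 1/16 = 213.375
χ² = Σ (O − E)² / E
  yellow round: (1929 − 1920.375)² / 1920.375 = 0.0387
  yellow wrinkled: (632 − 640.125)² / 640.125 = 0.1031
  green round: (644 − 640.125)² / 640.125 = 0.0235
  green wrinkled: (209 − 213.375)² / 213.375 = 0.0897
χ² = 0.0387 + 0.1031 + 0.0235 + 0.0897 = 0.255

0.255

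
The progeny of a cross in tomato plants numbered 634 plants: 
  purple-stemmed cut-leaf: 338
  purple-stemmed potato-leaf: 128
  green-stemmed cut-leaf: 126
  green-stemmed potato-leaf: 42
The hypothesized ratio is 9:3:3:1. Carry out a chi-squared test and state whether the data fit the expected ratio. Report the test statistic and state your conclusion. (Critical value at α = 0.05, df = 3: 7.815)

Under the 9:3:3:1 hypothesis (Σ ratio = 16, N = 634):
  purple-stemmed cut-leaf: 634 × 9/16 = 356.625
  purple-stemmed potato-leaf: 634 × 3/16 = 118.875
  green-stemmed cut-leaf: 634 × 3/16 = 118.875
  green-stemmed potato-leaf: 634 × 1/16 = 39.625
χ² = Σ (O − E)² / E
  purple-stemmed cut-leaf: (338 − 356.625)² / 356.625 = 0.9727
  purple-stemmed potato-leaf: (128 − 118.875)² / 118.875 = 0.7004
  green-stemmed cut-leaf: (126 − 118.875)² / 118.875 = 0.4271
  green-stemmed potato-leaf: (42 − 39.625)² / 39.625 = 0.1424
χ² = 0.9727 + 0.7004 + 0.4271 + 0.1424 = 2.2426 ≈ 2.243
Degrees of freedom = 4 − 1 = 3; critical value at α = 0.05 is 7.815.
Since 2.243 < 7.815, we fail to reject the null hypothesis — the data are consistent with the 9:3:3:1 ratio.

2.243; consistent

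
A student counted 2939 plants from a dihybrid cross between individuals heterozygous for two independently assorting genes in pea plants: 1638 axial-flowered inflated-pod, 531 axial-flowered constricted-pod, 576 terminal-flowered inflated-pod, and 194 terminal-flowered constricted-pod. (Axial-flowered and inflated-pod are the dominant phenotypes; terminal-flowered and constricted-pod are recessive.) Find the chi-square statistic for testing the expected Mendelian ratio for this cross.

2.577

A dihybrid F₂ with independent assortment and complete dominance at both loci gives a 9:3:3:1 phenotypic ratio.
The 9:3:3:1 ratio has 16 parts, so with N = 2939 the expected counts are:
  axial-flowered inflated-pod: 2939 × 9/16 = 1653.1875
  axial-flowered constricted-pod: 2939 × 3/16 = 551.0625
  terminal-flowered inflated-pod: 2939 × 3/16 = 551.0625
  terminal-flowered constricted-pod: 2939 × 1/16 = 183.6875
χ² = Σ (O − E)² / E
  axial-flowered inflated-pod: (1638 − 1653.1875)² / 1653.1875 = 0.1395
  axial-flowered constricted-pod: (531 − 551.0625)² / 551.0625 = 0.7304
  terminal-flowered inflated-pod: (576 − 551.0625)² / 551.0625 = 1.1285
  terminal-flowered constricted-pod: (194 − 183.6875)² / 183.6875 = 0.5790
χ² = 0.1395 + 0.7304 + 1.1285 + 0.5790 = 2.5774 ≈ 2.577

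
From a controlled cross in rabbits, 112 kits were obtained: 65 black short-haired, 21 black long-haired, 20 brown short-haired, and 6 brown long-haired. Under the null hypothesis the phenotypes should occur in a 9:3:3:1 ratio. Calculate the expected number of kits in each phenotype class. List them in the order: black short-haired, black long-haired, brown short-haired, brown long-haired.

63, 21, 21, 7

The 9:3:3:1 ratio has 16 parts, so with N = 112 the expected counts are:
  black short-haired: 112 × 9/16 = 63
  black long-haired: 112 × 3/16 = 21
  brown short-haired: 112 × 3/16 = 21
  brown long-haired: 112 × 1/16 = 7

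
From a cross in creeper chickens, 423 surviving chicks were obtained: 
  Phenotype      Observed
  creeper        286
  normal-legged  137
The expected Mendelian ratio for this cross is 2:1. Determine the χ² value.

0.170

Under the 2:1 hypothesis (Σ ratio = 3, N = 423):
  creeper: 423 × 2/3 = 282
  normal-legged: 423 × 1/3 = 141
χ² = Σ (O − E)² / E
  creeper: (286 − 282)² / 282 = 0.0567
  normal-legged: (137 − 141)² / 141 = 0.1135
χ² = 0.0567 + 0.1135 = 0.1702 ≈ 0.170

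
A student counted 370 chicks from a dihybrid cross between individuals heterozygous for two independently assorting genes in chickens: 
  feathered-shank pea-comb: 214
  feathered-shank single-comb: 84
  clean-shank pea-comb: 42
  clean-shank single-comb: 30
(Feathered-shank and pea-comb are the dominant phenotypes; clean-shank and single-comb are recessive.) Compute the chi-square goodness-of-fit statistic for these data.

16.095

A dihybrid F₂ with independent assortment and complete dominance at both loci gives a 9:3:3:1 phenotypic ratio.
Expected counts for N = 370 under a 9:3:3:1 ratio (total parts = 16):
  feathered-shank pea-comb: 370 × 9/16 = 208.125
  feathered-shank single-comb: 370 × 3/16 = 69.375
  clean-shank pea-comb: 370 × 3/16 = 69.375
  clean-shank single-comb: 370 × 1/16 = 23.125
χ² = Σ (O − E)² / E
  feathered-shank pea-comb: (214 − 208.125)² / 208.125 = 0.1658
  feathered-shank single-comb: (84 − 69.375)² / 69.375 = 3.0831
  clean-shank pea-comb: (42 − 69.375)² / 69.375 = 10.8020
  clean-shank single-comb: (30 − 23.125)² / 23.125 = 2.0439
χ² = 0.1658 + 3.0831 + 10.8020 + 2.0439 = 16.0948 ≈ 16.095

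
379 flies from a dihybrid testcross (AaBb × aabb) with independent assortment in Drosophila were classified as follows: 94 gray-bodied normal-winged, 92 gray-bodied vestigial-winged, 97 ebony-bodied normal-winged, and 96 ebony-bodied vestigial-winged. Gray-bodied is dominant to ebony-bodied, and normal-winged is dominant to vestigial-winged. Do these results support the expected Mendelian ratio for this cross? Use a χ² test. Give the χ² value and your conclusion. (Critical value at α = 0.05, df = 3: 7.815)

A dihybrid testcross with independent assortment gives a 1:1:1:1 ratio.
Under the 1:1:1:1 hypothesis (Σ ratio = 4, N = 379):
  gray-bodied normal-winged: 379 × 1/4 = 94.75
  gray-bodied vestigial-winged: 379 × 1/4 = 94.75
  ebony-bodied normal-winged: 379 × 1/4 = 94.75
  ebony-bodied vestigial-winged: 379 × 1/4 = 94.75
χ² = Σ (O − E)² / E
  gray-bodied normal-winged: (94 − 94.75)² / 94.75 = 0.0059
  gray-bodied vestigial-winged: (92 − 94.75)² / 94.75 = 0.0798
  ebony-bodied normal-winged: (97 − 94.75)² / 94.75 = 0.0534
  ebony-bodied vestigial-winged: (96 − 94.75)² / 94.75 = 0.0165
χ² = 0.0059 + 0.0798 + 0.0534 + 0.0165 = 0.1556 ≈ 0.156
Degrees of freedom = 4 − 1 = 3; critical value at α = 0.05 is 7.815.
Since 0.156 < 7.815, we fail to reject the null hypothesis — the data are consistent with the 1:1:1:1 ratio.

0.156; consistent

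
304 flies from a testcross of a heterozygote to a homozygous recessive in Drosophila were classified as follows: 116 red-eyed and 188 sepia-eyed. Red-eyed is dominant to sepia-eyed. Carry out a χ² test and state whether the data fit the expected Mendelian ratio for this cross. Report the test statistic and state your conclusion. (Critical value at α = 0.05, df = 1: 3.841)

17.053; not consistent

A testcross of a heterozygote (Aa × aa) gives a 1:1 phenotypic ratio.
The 1:1 ratio has 2 parts, so with N = 304 the expected counts are:
  red-eyed: 304 × 1/2 = 152
  sepia-eyed: 304 × 1/2 = 152
χ² = Σ (O − E)² / E
  red-eyed: (116 − 152)² / 152 = 8.5263
  sepia-eyed: (188 − 152)² / 152 = 8.5263
χ² = 8.5263 + 8.5263 = 17.0526 ≈ 17.053
Degrees of freedom = 2 − 1 = 1; critical value at α = 0.05 is 3.841.
Since 17.053 > 3.841, we reject the null hypothesis — the data do not fit the 1:1 ratio.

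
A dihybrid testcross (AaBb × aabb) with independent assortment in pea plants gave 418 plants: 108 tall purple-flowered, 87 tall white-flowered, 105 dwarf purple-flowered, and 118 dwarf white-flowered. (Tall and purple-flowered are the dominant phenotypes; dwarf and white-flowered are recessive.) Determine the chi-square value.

4.794

A dihybrid testcross with independent assortment gives a 1:1:1:1 ratio.
Total ratio parts = 4. Expected numbers out of 418:
  tall purple-flowered: 418 × 1/4 = 104.5
  tall white-flowered: 418 × 1/4 = 104.5
  dwarf purple-flowered: 418 × 1/4 = 104.5
  dwarf white-flowered: 418 × 1/4 = 104.5
χ² = Σ (O − E)² / E
  tall purple-flowered: (108 − 104.5)² / 104.5 = 0.1172
  tall white-flowered: (87 − 104.5)² / 104.5 = 2.9306
  dwarf purple-flowered: (105 − 104.5)² / 104.5 = 0.0024
  dwarf white-flowered: (118 − 104.5)² / 104.5 = 1.7440
χ² = 0.1172 + 2.9306 + 0.0024 + 1.7440 = 4.7942 ≈ 4.794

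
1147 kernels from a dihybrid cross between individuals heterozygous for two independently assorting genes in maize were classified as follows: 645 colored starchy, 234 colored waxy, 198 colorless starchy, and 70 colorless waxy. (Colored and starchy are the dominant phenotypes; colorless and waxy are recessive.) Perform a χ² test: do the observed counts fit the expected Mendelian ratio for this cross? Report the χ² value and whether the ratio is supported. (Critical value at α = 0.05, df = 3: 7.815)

3.061; consistent

A dihybrid F₂ with independent assortment and complete dominance at both loci gives a 9:3:3:1 phenotypic ratio.
Under the 9:3:3:1 hypothesis (Σ ratio = 16, N = 1147):
  colored starchy: 1147 × 9/16 = 645.1875
  colored waxy: 1147 × 3/16 = 215.0625
  colorless starchy: 1147 × 3/16 = 215.0625
  colorless waxy: 1147 × 1/16 = 71.6875
χ² = Σ (O − E)² / E
  colored starchy: (645 − 645.1875)² / 645.1875 = 0.0001
  colored waxy: (234 − 215.0625)² / 215.0625 = 1.6676
  colorless starchy: (198 − 215.0625)² / 215.0625 = 1.3537
  colorless waxy: (70 − 71.6875)² / 71.6875 = 0.0397
χ² = 0.0001 + 1.6676 + 1.3537 + 0.0397 = 3.0611 ≈ 3.061
Degrees of freedom = 4 − 1 = 3; critical value at α = 0.05 is 7.815.
Since 3.061 < 7.815, we fail to reject the null hypothesis — the data are consistent with the 9:3:3:1 ratio.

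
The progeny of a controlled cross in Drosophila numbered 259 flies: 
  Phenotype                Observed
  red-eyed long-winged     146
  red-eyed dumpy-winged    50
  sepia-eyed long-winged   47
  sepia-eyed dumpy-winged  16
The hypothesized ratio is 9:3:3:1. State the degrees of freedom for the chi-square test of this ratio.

A goodness-of-fit test with 4 phenotype classes has df = 4 − 1 = 3.

3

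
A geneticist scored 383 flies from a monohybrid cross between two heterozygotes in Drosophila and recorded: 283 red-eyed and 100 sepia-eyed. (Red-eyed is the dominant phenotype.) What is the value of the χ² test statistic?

0.252

For a monohybrid cross between heterozygotes with complete dominance, the expected phenotypic ratio is 3:1.
The 3:1 ratio has 4 parts, so with N = 383 the expected counts are:
  red-eyed: 383 × 3/4 = 287.25
  sepia-eyed: 383 × 1/4 = 95.75
χ² = Σ (O − E)² / E
  red-eyed: (283 − 287.25)² / 287.25 = 0.0629
  sepia-eyed: (100 − 95.75)² / 95.75 = 0.1886
χ² = 0.0629 + 0.1886 = 0.2515 ≈ 0.252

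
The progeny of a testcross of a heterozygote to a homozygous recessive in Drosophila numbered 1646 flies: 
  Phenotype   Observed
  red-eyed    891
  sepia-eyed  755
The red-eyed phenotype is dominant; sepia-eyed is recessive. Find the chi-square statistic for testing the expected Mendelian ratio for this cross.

A testcross of a heterozygote (Aa × aa) gives a 1:1 phenotypic ratio.
Under the 1:1 hypothesis (Σ ratio = 2, N = 1646):
  red-eyed: 1646 × 1/2 = 823
  sepia-eyed: 1646 × 1/2 = 823
χ² = Σ (O − E)² / E
  red-eyed: (891 − 823)² / 823 = 5.6185
  sepia-eyed: (755 − 823)² / 823 = 5.6185
χ² = 5.6185 + 5.6185 = 11.237

11.237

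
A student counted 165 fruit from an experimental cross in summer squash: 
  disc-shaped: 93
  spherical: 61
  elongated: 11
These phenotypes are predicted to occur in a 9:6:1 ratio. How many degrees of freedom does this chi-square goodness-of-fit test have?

2

A goodness-of-fit test with 3 phenotype classes has df = 3 − 1 = 2.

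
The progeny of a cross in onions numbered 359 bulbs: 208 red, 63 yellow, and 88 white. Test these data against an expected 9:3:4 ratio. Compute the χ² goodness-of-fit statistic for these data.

0.492

Under the 9:3:4 hypothesis (Σ ratio = 16, N = 359):
  red: 359 × 9/16 = 201.9375
  yellow: 359 × 3/16 = 67.3125
  white: 359 × 4/16 = 89.75
χ² = Σ (O − E)² / E
  red: (208 − 201.9375)² / 201.9375 = 0.1820
  yellow: (63 − 67.3125)² / 67.3125 = 0.2763
  white: (88 − 89.75)² / 89.75 = 0.0341
χ² = 0.1820 + 0.2763 + 0.0341 = 0.4924 ≈ 0.492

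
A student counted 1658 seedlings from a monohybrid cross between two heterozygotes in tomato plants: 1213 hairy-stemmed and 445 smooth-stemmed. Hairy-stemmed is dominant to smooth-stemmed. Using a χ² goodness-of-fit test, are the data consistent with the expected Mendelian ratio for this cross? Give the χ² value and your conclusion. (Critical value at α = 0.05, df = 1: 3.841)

2.992; consistent

For a monohybrid cross between heterozygotes with complete dominance, the expected phenotypic ratio is 3:1.
The 3:1 ratio has 4 parts, so with N = 1658 the expected counts are:
  hairy-stemmed: 1658 × 3/4 = 1243.5
  smooth-stemmed: 1658 × 1/4 = 414.5
χ² = Σ (O − E)² / E
  hairy-stemmed: (1213 − 1243.5)² / 1243.5 = 0.7481
  smooth-stemmed: (445 − 414.5)² / 414.5 = 2.2443
χ² = 0.7481 + 2.2443 = 2.9924 ≈ 2.992
Degrees of freedom = 2 − 1 = 1; critical value at α = 0.05 is 3.841.
Since 2.992 < 3.841, we fail to reject the null hypothesis — the data are consistent with the 3:1 ratio.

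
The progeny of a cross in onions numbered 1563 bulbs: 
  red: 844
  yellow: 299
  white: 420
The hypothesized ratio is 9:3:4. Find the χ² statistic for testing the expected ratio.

Under the 9:3:4 hypothesis (Σ ratio = 16, N = 1563):
  red: 1563 × 9/16 = 879.1875
  yellow: 1563 × 3/16 = 293.0625
  white: 1563 × 4/16 = 390.75
χ² = Σ (O − E)² / E
  red: (844 − 879.1875)² / 879.1875 = 1.4083
  yellow: (299 − 293.0625)² / 293.0625 = 0.1203
  white: (420 − 390.75)² / 390.75 = 2.1895
χ² = 1.4083 + 0.1203 + 2.1895 = 3.7181 ≈ 3.718

3.718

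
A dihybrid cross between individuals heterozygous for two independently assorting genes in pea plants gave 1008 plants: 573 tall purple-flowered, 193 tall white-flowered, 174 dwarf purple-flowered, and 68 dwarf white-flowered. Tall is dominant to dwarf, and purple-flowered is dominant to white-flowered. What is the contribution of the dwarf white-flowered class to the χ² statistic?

A dihybrid F₂ with independent assortment and complete dominance at both loci gives a 9:3:3:1 phenotypic ratio.
Expected counts for N = 1008 under a 9:3:3:1 ratio (total parts = 16):
  tall purple-flowered: 1008 × 9/16 = 567
  tall white-flowered: 1008 × 3/16 = 189
  dwarf purple-flowered: 1008 × 3/16 = 189
  dwarf white-flowered: 1008 × 1/16 = 63
Contribution of dwarf white-flowered: (68 − 63)² / 63 = 0.3968

0.397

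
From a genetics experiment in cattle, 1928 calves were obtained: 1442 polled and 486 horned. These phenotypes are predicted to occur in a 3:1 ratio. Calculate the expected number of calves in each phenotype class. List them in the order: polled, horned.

Expected counts for N = 1928 under a 3:1 ratio (total parts = 4):
  polled: 1928 × 3/4 = 1446
  horned: 1928 × 1/4 = 482

1446, 482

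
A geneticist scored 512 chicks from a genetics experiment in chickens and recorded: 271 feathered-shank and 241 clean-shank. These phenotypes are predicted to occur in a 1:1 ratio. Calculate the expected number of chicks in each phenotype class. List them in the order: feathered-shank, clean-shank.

The 1:1 ratio has 2 parts, so with N = 512 the expected counts are:
  feathered-shank: 512 × 1/2 = 256
  clean-shank: 512 × 1/2 = 256

256, 256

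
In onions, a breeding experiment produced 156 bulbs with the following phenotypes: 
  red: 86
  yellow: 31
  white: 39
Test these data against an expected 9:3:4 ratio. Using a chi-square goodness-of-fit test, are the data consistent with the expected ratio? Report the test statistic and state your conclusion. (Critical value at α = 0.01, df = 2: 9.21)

Total ratio parts = 16. Expected numbers out of 156:
  red: 156 × 9/16 = 87.75
  yellow: 156 × 3/16 = 29.25
  white: 156 × 4/16 = 39
χ² = Σ (O − E)² / E
  red: (86 − 87.75)² / 87.75 = 0.0349
  yellow: (31 − 29.25)² / 29.25 = 0.1047
  white: (39 − 39)² / 39 = 0.0000
χ² = 0.0349 + 0.1047 + 0.0000 = 0.1396 ≈ 0.140
Degrees of freedom = 3 − 1 = 2; critical value at α = 0.01 is 9.21.
Since 0.140 < 9.21, we fail to reject the null hypothesis — the data are consistent with the 9:3:4 ratio.

0.140; consistent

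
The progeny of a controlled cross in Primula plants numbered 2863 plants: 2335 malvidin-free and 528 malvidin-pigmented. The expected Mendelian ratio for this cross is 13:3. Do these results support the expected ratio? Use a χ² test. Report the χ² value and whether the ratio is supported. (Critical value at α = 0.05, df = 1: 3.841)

The 13:3 ratio has 16 parts, so with N = 2863 the expected counts are:
  malvidin-free: 2863 × 13/16 = 2326.1875
  malvidin-pigmented: 2863 × 3/16 = 536.8125
χ² = Σ (O − E)² / E
  malvidin-free: (2335 − 2326.1875)² / 2326.1875 = 0.0334
  malvidin-pigmented: (528 − 536.8125)² / 536.8125 = 0.1447
χ² = 0.0334 + 0.1447 = 0.1781 ≈ 0.178
Degrees of freedom = 2 − 1 = 1; critical value at α = 0.05 is 3.841.
Since 0.178 < 3.841, we fail to reject the null hypothesis — the data are consistent with the 13:3 ratio.

0.178; consistent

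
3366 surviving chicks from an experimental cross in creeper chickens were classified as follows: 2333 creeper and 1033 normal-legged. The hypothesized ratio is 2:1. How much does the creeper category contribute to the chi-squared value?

3.530

The 2:1 ratio has 3 parts, so with N = 3366 the expected counts are:
  creeper: 3366 × 2/3 = 2244
  normal-legged: 3366 × 1/3 = 1122
Contribution of creeper: (2333 − 2244)² / 2244 = 3.5299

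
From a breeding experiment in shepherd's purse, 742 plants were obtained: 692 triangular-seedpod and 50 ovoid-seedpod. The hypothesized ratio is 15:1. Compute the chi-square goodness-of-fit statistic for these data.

0.302

Expected counts for N = 742 under a 15:1 ratio (total parts = 16):
  triangular-seedpod: 742 × 15/16 = 695.625
  ovoid-seedpod: 742 × 1/16 = 46.375
χ² = Σ (O − E)² / E
  triangular-seedpod: (692 − 695.625)² / 695.625 = 0.0189
  ovoid-seedpod: (50 − 46.375)² / 46.375 = 0.2834
χ² = 0.0189 + 0.2834 = 0.3023 ≈ 0.302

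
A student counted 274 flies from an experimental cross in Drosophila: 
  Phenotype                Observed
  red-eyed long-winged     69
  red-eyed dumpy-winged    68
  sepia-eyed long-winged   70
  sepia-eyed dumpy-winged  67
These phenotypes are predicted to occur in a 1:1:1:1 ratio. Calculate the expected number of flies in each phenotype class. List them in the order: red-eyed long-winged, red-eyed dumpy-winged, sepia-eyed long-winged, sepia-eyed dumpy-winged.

68.5, 68.5, 68.5, 68.5

Total ratio parts = 4. Expected numbers out of 274:
  red-eyed long-winged: 274 × 1/4 = 68.5
  red-eyed dumpy-winged: 274 × 1/4 = 68.5
  sepia-eyed long-winged: 274 × 1/4 = 68.5
  sepia-eyed dumpy-winged: 274 × 1/4 = 68.5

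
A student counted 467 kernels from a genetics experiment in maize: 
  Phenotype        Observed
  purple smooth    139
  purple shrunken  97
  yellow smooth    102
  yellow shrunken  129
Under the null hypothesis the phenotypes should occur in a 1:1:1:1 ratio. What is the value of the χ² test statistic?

Total ratio parts = 4. Expected numbers out of 467:
  purple smooth: 467 × 1/4 = 116.75
  purple shrunken: 467 × 1/4 = 116.75
  yellow smooth: 467 × 1/4 = 116.75
  yellow shrunken: 467 × 1/4 = 116.75
χ² = Σ (O − E)² / E
  purple smooth: (139 − 116.75)² / 116.75 = 4.2404
  purple shrunken: (97 − 116.75)² / 116.75 = 3.3410
  yellow smooth: (102 − 116.75)² / 116.75 = 1.8635
  yellow shrunken: (129 − 116.75)² / 116.75 = 1.2853
χ² = 4.2404 + 3.3410 + 1.8635 + 1.2853 = 10.7302 ≈ 10.730

10.730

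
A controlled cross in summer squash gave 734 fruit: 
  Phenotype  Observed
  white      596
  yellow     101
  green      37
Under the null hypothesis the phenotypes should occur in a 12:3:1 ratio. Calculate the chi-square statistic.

The 12:3:1 ratio has 16 parts, so with N = 734 the expected counts are:
  white: 734 × 12/16 = 550.5
  yellow: 734 × 3/16 = 137.625
  green: 734 × 1/16 = 45.875
χ² = Σ (O − E)² / E
  white: (596 − 550.5)² / 550.5 = 3.7607
  yellow: (101 − 137.625)² / 137.625 = 9.7467
  green: (37 − 45.875)² / 45.875 = 1.7170
χ² = 3.7607 + 9.7467 + 1.7170 = 15.2244 ≈ 15.224

15.224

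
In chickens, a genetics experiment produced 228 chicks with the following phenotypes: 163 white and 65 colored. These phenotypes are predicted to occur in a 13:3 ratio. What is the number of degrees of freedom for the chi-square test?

1

A goodness-of-fit test with 2 phenotype classes has df = 2 − 1 = 1.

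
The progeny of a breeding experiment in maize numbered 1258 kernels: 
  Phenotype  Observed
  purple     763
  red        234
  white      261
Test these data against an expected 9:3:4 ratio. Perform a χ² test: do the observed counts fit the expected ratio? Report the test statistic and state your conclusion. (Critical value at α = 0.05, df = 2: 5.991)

Under the 9:3:4 hypothesis (Σ ratio = 16, N = 1258):
  purple: 1258 × 9/16 = 707.625
  red: 1258 × 3/16 = 235.875
  white: 1258 × 4/16 = 314.5
χ² = Σ (O − E)² / E
  purple: (763 − 707.625)² / 707.625 = 4.3334
  red: (234 − 235.875)² / 235.875 = 0.0149
  white: (261 − 314.5)² / 314.5 = 9.1010
χ² = 4.3334 + 0.0149 + 9.1010 = 13.4493 ≈ 13.449
Degrees of freedom = 3 − 1 = 2; critical value at α = 0.05 is 5.991.
Since 13.449 > 5.991, we reject the null hypothesis — the data do not fit the 9:3:4 ratio.

13.449; not consistent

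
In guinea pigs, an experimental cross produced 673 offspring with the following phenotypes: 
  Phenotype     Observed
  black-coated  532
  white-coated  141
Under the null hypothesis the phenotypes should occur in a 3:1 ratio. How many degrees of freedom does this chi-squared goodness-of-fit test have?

A goodness-of-fit test with 2 phenotype classes has df = 2 − 1 = 1.

1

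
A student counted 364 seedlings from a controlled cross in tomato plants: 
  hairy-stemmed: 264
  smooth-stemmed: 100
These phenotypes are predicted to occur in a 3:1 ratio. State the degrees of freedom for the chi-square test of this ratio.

A goodness-of-fit test with 2 phenotype classes has df = 2 − 1 = 1.

1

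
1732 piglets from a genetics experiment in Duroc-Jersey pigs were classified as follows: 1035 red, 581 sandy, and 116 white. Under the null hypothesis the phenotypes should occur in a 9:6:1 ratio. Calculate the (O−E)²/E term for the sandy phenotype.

7.224

Under the 9:6:1 hypothesis (Σ ratio = 16, N = 1732):
  red: 1732 × 9/16 = 974.25
  sandy: 1732 × 6/16 = 649.5
  white: 1732 × 1/16 = 108.25
Contribution of sandy: (581 − 649.5)² / 649.5 = 7.2244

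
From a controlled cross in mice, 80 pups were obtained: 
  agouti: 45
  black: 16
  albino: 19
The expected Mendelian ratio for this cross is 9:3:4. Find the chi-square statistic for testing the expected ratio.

0.117

The 9:3:4 ratio has 16 parts, so with N = 80 the expected counts are:
  agouti: 80 × 9/16 = 45
  black: 80 × 3/16 = 15
  albino: 80 × 4/16 = 20
χ² = Σ (O − E)² / E
  agouti: (45 − 45)² / 45 = 0.0000
  black: (16 − 15)² / 15 = 0.0667
  albino: (19 − 20)² / 20 = 0.0500
χ² = 0.0000 + 0.0667 + 0.0500 = 0.1167 ≈ 0.117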